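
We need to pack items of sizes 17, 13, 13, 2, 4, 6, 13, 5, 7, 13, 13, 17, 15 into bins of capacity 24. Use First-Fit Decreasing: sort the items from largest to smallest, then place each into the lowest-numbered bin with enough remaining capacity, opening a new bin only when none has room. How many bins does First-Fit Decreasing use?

8 bins

Sorted descending: 17, 17, 15, 13, 13, 13, 13, 13, 7, 6, 5, 4, 2.
17 → bin 1 (remaining 7)
17 → bin 2 (remaining 7)
15 → bin 3 (remaining 9)
13 → bin 4 (remaining 11)
13 → bin 5 (remaining 11)
13 → bin 6 (remaining 11)
13 → bin 7 (remaining 11)
13 → bin 8 (remaining 11)
7 → bin 1 (remaining 0)
6 → bin 2 (remaining 1)
5 → bin 3 (remaining 4)
4 → bin 3 (remaining 0)
2 → bin 4 (remaining 9)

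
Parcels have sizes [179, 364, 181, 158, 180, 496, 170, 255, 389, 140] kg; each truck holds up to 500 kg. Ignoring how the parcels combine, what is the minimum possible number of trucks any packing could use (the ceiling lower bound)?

6

Total size = 179 + 364 + 181 + 158 + 180 + 496 + 170 + 255 + 389 + 140 = 2512 kg.
⌈2512 / 500⌉ = 6.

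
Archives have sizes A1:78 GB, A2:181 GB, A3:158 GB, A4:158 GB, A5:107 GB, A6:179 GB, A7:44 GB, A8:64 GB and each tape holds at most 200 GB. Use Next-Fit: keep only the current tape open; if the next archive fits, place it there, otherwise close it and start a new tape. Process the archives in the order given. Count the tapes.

7 tapes

A1 (78 GB) → tape 1 (remaining 122 GB)
A2 (181 GB) → tape 2 (remaining 19 GB)
A3 (158 GB) → tape 3 (remaining 42 GB)
A4 (158 GB) → tape 4 (remaining 42 GB)
A5 (107 GB) → tape 5 (remaining 93 GB)
A6 (179 GB) → tape 6 (remaining 21 GB)
A7 (44 GB) → tape 7 (remaining 156 GB)
A8 (64 GB) → tape 7 (remaining 92 GB)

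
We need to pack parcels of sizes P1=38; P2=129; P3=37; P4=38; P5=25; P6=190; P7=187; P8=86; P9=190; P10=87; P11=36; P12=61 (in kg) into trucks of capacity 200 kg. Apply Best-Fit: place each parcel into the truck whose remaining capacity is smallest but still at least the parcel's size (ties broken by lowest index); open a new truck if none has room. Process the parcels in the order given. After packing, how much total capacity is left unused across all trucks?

96

truck 1: place P1 (38 kg), 162 kg left
truck 1: place P2 (129 kg), 33 kg left
truck 2: place P3 (37 kg), 163 kg left
truck 2: place P4 (38 kg), 125 kg left
truck 1: place P5 (25 kg), 8 kg left
truck 3: place P6 (190 kg), 10 kg left
truck 4: place P7 (187 kg), 13 kg left
truck 2: place P8 (86 kg), 39 kg left
truck 5: place P9 (190 kg), 10 kg left
truck 6: place P10 (87 kg), 113 kg left
truck 2: place P11 (36 kg), 3 kg left
truck 6: place P12 (61 kg), 52 kg left
6 trucks × 200 kg = 1200 kg; used 1104 kg; unused 96 kg.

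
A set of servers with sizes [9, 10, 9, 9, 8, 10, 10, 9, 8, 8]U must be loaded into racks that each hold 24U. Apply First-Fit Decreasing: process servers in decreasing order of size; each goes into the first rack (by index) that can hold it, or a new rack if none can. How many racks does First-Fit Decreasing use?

Sorted descending: 10, 10, 10, 9, 9, 9, 9, 8, 8, 8.
rack 1: place 10U, 14U left
rack 1: place 10U, 4U left
rack 2: place 10U, 14U left
rack 2: place 9U, 5U left
rack 3: place 9U, 15U left
rack 3: place 9U, 6U left
rack 4: place 9U, 15U left
rack 4: place 8U, 7U left
rack 5: place 8U, 16U left
rack 5: place 8U, 8U left
Final racks: [10,10] [10,9] [9,9] [9,8] [8,8].

5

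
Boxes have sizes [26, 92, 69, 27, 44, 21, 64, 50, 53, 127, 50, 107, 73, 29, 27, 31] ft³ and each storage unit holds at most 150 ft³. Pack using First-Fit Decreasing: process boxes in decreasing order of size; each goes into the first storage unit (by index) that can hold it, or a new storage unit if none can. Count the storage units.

Sorted descending: 127, 107, 92, 73, 69, 64, 53, 50, 50, 44, 31, 29, 27, 27, 26, 21.
127 ft³ → storage unit 1 (remaining 23 ft³)
107 ft³ → storage unit 2 (remaining 43 ft³)
92 ft³ → storage unit 3 (remaining 58 ft³)
73 ft³ → storage unit 4 (remaining 77 ft³)
69 ft³ → storage unit 4 (remaining 8 ft³)
64 ft³ → storage unit 5 (remaining 86 ft³)
53 ft³ → storage unit 3 (remaining 5 ft³)
50 ft³ → storage unit 5 (remaining 36 ft³)
50 ft³ → storage unit 6 (remaining 100 ft³)
44 ft³ → storage unit 6 (remaining 56 ft³)
31 ft³ → storage unit 2 (remaining 12 ft³)
29 ft³ → storage unit 5 (remaining 7 ft³)
27 ft³ → storage unit 6 (remaining 29 ft³)
27 ft³ → storage unit 6 (remaining 2 ft³)
26 ft³ → storage unit 7 (remaining 124 ft³)
21 ft³ → storage unit 1 (remaining 2 ft³)
Final storage units: [127,21] [107,31] [92,53] [73,69] [64,50,29] [50,44,27,27] [26].

7 storage units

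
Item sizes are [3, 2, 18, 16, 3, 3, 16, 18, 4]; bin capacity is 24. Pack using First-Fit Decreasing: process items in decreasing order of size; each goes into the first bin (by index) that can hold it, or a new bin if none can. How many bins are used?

4

Sorted descending: 18, 18, 16, 16, 4, 3, 3, 3, 2.
bin 1: place 18, 6 left
bin 2: place 18, 6 left
bin 3: place 16, 8 left
bin 4: place 16, 8 left
bin 1: place 4, 2 left
bin 2: place 3, 3 left
bin 2: place 3, 0 left
bin 3: place 3, 5 left
bin 1: place 2, 0 left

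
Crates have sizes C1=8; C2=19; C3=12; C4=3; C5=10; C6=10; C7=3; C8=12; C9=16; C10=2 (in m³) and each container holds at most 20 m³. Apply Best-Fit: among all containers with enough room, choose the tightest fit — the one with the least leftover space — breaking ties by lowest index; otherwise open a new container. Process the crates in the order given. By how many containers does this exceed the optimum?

1

Best-Fit: [8,12] [19] [3,10,3,2] [10] [12] [16] → 6 containers.
Total size 95 m³; any packing needs at least ⌈95/20⌉ = 5 containers.
An optimal packing achieves that bound: [19] [16,3] [12,8] [12,3,2] [10,10] → 5 containers.
Excess: 6 − 5 = 1.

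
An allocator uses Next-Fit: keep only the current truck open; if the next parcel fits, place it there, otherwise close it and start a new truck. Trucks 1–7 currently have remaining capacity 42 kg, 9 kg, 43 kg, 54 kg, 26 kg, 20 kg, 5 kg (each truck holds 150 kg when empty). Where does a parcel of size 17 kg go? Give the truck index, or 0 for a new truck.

0

Next-Fit only looks at truck 7, which has 5 kg free.
17 kg does not fit, so a new truck is opened.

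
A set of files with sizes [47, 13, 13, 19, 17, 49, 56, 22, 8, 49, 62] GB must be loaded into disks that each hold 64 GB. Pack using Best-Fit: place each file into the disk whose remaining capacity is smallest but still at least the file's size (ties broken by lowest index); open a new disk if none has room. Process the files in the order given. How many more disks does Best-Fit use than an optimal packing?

Best-Fit: [47,13] [13,19,17] [49] [56,8] [22] [49] [62] → 7 disks.
Total size 355 GB; any packing needs at least ⌈355/64⌉ = 6 disks.
An optimal packing achieves that bound: [62] [56,8] [49,13] [49,13] [47,17] [22,19] → 6 disks.
Excess: 7 − 6 = 1.

1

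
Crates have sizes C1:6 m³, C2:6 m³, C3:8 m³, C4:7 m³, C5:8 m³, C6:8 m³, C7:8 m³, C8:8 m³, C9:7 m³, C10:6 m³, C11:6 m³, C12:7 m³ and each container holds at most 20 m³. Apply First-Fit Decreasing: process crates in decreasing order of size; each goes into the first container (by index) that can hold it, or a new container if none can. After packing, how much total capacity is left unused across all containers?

15

Sorted descending: 8, 8, 8, 8, 8, 7, 7, 7, 6, 6, 6, 6.
Put 8 m³ in container 1; 12 m³ remain.
Put 8 m³ in container 1; 4 m³ remain.
Put 8 m³ in container 2; 12 m³ remain.
Put 8 m³ in container 2; 4 m³ remain.
Put 8 m³ in container 3; 12 m³ remain.
Put 7 m³ in container 3; 5 m³ remain.
Put 7 m³ in container 4; 13 m³ remain.
Put 7 m³ in container 4; 6 m³ remain.
Put 6 m³ in container 4; 0 m³ remain.
Put 6 m³ in container 5; 14 m³ remain.
Put 6 m³ in container 5; 8 m³ remain.
Put 6 m³ in container 5; 2 m³ remain.
5 containers × 20 m³ = 100 m³; used 85 m³; unused 15 m³.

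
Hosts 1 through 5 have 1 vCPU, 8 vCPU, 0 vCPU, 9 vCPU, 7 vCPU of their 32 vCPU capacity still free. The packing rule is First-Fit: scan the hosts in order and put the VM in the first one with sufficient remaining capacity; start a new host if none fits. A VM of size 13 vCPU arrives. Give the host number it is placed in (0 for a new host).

No host has ≥ 13 vCPU free, so a new host is opened.

0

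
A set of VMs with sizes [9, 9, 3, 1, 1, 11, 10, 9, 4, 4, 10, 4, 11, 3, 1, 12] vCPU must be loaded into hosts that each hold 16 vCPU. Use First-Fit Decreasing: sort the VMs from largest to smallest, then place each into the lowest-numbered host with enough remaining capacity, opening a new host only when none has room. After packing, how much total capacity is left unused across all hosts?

26

Sorted descending: 12, 11, 11, 10, 10, 9, 9, 9, 4, 4, 4, 3, 3, 1, 1, 1.
12 vCPU → host 1 (remaining 4 vCPU)
11 vCPU → host 2 (remaining 5 vCPU)
11 vCPU → host 3 (remaining 5 vCPU)
10 vCPU → host 4 (remaining 6 vCPU)
10 vCPU → host 5 (remaining 6 vCPU)
9 vCPU → host 6 (remaining 7 vCPU)
9 vCPU → host 7 (remaining 7 vCPU)
9 vCPU → host 8 (remaining 7 vCPU)
4 vCPU → host 1 (remaining 0 vCPU)
4 vCPU → host 2 (remaining 1 vCPU)
4 vCPU → host 3 (remaining 1 vCPU)
3 vCPU → host 4 (remaining 3 vCPU)
3 vCPU → host 4 (remaining 0 vCPU)
1 vCPU → host 2 (remaining 0 vCPU)
1 vCPU → host 3 (remaining 0 vCPU)
1 vCPU → host 5 (remaining 5 vCPU)
8 hosts × 16 vCPU = 128 vCPU; used 102 vCPU; unused 26 vCPU.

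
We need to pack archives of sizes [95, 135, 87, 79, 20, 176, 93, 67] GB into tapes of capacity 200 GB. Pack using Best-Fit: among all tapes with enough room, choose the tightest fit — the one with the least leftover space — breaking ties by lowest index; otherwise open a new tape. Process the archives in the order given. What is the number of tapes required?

Put 95 GB in tape 1; 105 GB remain.
Put 135 GB in tape 2; 65 GB remain.
Put 87 GB in tape 1; 18 GB remain.
Put 79 GB in tape 3; 121 GB remain.
Put 20 GB in tape 2; 45 GB remain.
Put 176 GB in tape 4; 24 GB remain.
Put 93 GB in tape 3; 28 GB remain.
Put 67 GB in tape 5; 133 GB remain.

5 tapes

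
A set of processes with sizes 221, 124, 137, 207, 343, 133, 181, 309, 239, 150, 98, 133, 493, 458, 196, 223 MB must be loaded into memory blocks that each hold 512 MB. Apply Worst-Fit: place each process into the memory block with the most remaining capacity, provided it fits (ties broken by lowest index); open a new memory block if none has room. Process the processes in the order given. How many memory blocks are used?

8

memory block 1: place 221 MB, 291 MB left
memory block 1: place 124 MB, 167 MB left
memory block 1: place 137 MB, 30 MB left
memory block 2: place 207 MB, 305 MB left
memory block 3: place 343 MB, 169 MB left
memory block 2: place 133 MB, 172 MB left
memory block 4: place 181 MB, 331 MB left
memory block 4: place 309 MB, 22 MB left
memory block 5: place 239 MB, 273 MB left
memory block 5: place 150 MB, 123 MB left
memory block 2: place 98 MB, 74 MB left
memory block 3: place 133 MB, 36 MB left
memory block 6: place 493 MB, 19 MB left
memory block 7: place 458 MB, 54 MB left
memory block 8: place 196 MB, 316 MB left
memory block 8: place 223 MB, 93 MB left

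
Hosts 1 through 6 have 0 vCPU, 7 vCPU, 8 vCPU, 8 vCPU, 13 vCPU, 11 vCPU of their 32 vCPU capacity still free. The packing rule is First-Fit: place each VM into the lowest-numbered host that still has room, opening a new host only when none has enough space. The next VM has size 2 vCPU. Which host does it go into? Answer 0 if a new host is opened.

Hosts with room: host 2 (7 vCPU), host 3 (8 vCPU), host 4 (8 vCPU), host 5 (13 vCPU), host 6 (11 vCPU).
The first with room is host 2.

2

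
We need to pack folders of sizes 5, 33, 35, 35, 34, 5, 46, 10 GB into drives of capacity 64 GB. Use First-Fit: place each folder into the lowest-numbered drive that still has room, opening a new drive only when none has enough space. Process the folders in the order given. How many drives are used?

5

Put 5 GB in drive 1; 59 GB remain.
Put 33 GB in drive 1; 26 GB remain.
Put 35 GB in drive 2; 29 GB remain.
Put 35 GB in drive 3; 29 GB remain.
Put 34 GB in drive 4; 30 GB remain.
Put 5 GB in drive 1; 21 GB remain.
Put 46 GB in drive 5; 18 GB remain.
Put 10 GB in drive 1; 11 GB remain.
Final drives: [5,33,5,10] [35] [35] [34] [46].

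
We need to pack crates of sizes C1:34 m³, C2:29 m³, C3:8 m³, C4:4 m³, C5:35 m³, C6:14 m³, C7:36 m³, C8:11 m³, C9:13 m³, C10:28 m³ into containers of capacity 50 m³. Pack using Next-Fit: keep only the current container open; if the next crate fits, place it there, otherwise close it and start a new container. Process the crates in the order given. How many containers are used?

C1 (34 m³) → container 1 (remaining 16 m³)
C2 (29 m³) → container 2 (remaining 21 m³)
C3 (8 m³) → container 2 (remaining 13 m³)
C4 (4 m³) → container 2 (remaining 9 m³)
C5 (35 m³) → container 3 (remaining 15 m³)
C6 (14 m³) → container 3 (remaining 1 m³)
C7 (36 m³) → container 4 (remaining 14 m³)
C8 (11 m³) → container 4 (remaining 3 m³)
C9 (13 m³) → container 5 (remaining 37 m³)
C10 (28 m³) → container 5 (remaining 9 m³)
Final containers: [34] [29,8,4] [35,14] [36,11] [13,28].

5 containers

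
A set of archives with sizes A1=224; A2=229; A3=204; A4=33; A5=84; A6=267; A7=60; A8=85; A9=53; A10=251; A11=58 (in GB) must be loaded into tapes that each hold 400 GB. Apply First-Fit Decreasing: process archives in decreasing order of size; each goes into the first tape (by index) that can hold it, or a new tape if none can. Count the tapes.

5

Sorted descending: 267, 251, 229, 224, 204, 85, 84, 60, 58, 53, 33.
267 GB → tape 1 (remaining 133 GB)
251 GB → tape 2 (remaining 149 GB)
229 GB → tape 3 (remaining 171 GB)
224 GB → tape 4 (remaining 176 GB)
204 GB → tape 5 (remaining 196 GB)
85 GB → tape 1 (remaining 48 GB)
84 GB → tape 2 (remaining 65 GB)
60 GB → tape 2 (remaining 5 GB)
58 GB → tape 3 (remaining 113 GB)
53 GB → tape 3 (remaining 60 GB)
33 GB → tape 1 (remaining 15 GB)
Final tapes: [267,85,33] [251,84,60] [229,58,53] [224] [204].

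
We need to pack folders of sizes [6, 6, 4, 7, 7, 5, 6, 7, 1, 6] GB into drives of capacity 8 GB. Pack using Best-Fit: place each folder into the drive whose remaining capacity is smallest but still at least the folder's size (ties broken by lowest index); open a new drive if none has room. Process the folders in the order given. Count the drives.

drive 1: place 6 GB, 2 GB left
drive 2: place 6 GB, 2 GB left
drive 3: place 4 GB, 4 GB left
drive 4: place 7 GB, 1 GB left
drive 5: place 7 GB, 1 GB left
drive 6: place 5 GB, 3 GB left
drive 7: place 6 GB, 2 GB left
drive 8: place 7 GB, 1 GB left
drive 4: place 1 GB, 0 GB left
drive 9: place 6 GB, 2 GB left

9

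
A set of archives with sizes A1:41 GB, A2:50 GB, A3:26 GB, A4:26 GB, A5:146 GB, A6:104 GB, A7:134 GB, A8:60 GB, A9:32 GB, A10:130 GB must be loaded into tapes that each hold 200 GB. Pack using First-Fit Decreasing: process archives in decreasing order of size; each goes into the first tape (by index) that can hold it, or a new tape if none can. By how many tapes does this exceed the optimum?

0

First-Fit Decreasing: [146,50] [134,60] [130,41,26] [104,32,26] → 4 tapes.
Total size 749 GB; any packing needs at least ⌈749/200⌉ = 4 tapes.
So 4 is already optimal.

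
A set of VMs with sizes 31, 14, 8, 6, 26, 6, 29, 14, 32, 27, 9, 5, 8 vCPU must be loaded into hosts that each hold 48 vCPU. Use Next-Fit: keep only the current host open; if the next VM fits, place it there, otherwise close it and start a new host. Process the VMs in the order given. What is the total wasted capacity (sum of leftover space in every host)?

73

31 vCPU → host 1 (remaining 17 vCPU)
14 vCPU → host 1 (remaining 3 vCPU)
8 vCPU → host 2 (remaining 40 vCPU)
6 vCPU → host 2 (remaining 34 vCPU)
26 vCPU → host 2 (remaining 8 vCPU)
6 vCPU → host 2 (remaining 2 vCPU)
29 vCPU → host 3 (remaining 19 vCPU)
14 vCPU → host 3 (remaining 5 vCPU)
32 vCPU → host 4 (remaining 16 vCPU)
27 vCPU → host 5 (remaining 21 vCPU)
9 vCPU → host 5 (remaining 12 vCPU)
5 vCPU → host 5 (remaining 7 vCPU)
8 vCPU → host 6 (remaining 40 vCPU)
6 hosts × 48 vCPU = 288 vCPU; used 215 vCPU; unused 73 vCPU.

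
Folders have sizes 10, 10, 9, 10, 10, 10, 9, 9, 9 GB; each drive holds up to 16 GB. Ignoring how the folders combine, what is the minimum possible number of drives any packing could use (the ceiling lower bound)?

6 drives

Total size = 10 + 10 + 9 + 10 + 10 + 10 + 9 + 9 + 9 = 86 GB.
⌈86 / 16⌉ = 6.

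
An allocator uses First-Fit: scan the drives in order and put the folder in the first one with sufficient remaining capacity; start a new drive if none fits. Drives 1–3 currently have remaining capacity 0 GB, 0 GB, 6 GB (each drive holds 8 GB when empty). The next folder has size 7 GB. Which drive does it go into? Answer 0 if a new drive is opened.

0

No drive has ≥ 7 GB free, so a new drive is opened.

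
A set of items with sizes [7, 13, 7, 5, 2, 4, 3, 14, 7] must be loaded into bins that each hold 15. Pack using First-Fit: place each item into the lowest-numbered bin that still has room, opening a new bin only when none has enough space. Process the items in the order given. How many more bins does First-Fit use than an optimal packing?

First-Fit: [7,7] [13,2] [5,4,3] [14] [7] → 5 bins.
Total size 62; any packing needs at least ⌈62/15⌉ = 5 bins.
So 5 is already optimal.

0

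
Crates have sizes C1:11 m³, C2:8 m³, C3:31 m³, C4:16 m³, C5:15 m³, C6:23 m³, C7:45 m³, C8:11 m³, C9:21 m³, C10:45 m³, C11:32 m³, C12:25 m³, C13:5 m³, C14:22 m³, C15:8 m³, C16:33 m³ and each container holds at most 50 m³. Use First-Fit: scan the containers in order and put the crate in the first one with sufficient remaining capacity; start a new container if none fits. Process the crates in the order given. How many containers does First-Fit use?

C1 (11 m³) → container 1 (remaining 39 m³)
C2 (8 m³) → container 1 (remaining 31 m³)
C3 (31 m³) → container 1 (remaining 0 m³)
C4 (16 m³) → container 2 (remaining 34 m³)
C5 (15 m³) → container 2 (remaining 19 m³)
C6 (23 m³) → container 3 (remaining 27 m³)
C7 (45 m³) → container 4 (remaining 5 m³)
C8 (11 m³) → container 2 (remaining 8 m³)
C9 (21 m³) → container 3 (remaining 6 m³)
C10 (45 m³) → container 5 (remaining 5 m³)
C11 (32 m³) → container 6 (remaining 18 m³)
C12 (25 m³) → container 7 (remaining 25 m³)
C13 (5 m³) → container 2 (remaining 3 m³)
C14 (22 m³) → container 7 (remaining 3 m³)
C15 (8 m³) → container 6 (remaining 10 m³)
C16 (33 m³) → container 8 (remaining 17 m³)
Final containers: [11,8,31] [16,15,11,5] [23,21] [45] [45] [32,8] [25,22] [33].

8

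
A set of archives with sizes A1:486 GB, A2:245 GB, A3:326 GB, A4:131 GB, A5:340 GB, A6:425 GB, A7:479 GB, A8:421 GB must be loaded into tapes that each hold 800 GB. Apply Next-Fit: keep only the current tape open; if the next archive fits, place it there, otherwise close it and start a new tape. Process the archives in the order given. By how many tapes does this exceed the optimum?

1

Next-Fit: [486,245] [326,131,340] [425] [479] [421] → 5 tapes.
Total size 2853 GB; any packing needs at least ⌈2853/800⌉ = 4 tapes.
An optimal packing achieves that bound: [486,245] [479,131] [425,340] [421,326] → 4 tapes.
Excess: 5 − 4 = 1.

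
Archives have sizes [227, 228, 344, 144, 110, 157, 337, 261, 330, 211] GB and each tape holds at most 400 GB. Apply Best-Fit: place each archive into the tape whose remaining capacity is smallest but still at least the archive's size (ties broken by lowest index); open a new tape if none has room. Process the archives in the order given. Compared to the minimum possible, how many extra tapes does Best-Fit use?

Best-Fit: [227,110] [228,144] [344] [157,211] [337] [261] [330] → 7 tapes.
7 archives exceed 200 GB (half the capacity), and no two of those can share a tape, so at least 7 tapes are needed.
So 7 is already optimal.

0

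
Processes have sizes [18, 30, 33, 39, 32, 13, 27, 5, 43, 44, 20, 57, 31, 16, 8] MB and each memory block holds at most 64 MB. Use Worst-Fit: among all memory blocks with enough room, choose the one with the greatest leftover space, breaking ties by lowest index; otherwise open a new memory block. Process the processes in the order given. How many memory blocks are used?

8 memory blocks

memory block 1: place 18 MB, 46 MB left
memory block 1: place 30 MB, 16 MB left
memory block 2: place 33 MB, 31 MB left
memory block 3: place 39 MB, 25 MB left
memory block 4: place 32 MB, 32 MB left
memory block 4: place 13 MB, 19 MB left
memory block 2: place 27 MB, 4 MB left
memory block 3: place 5 MB, 20 MB left
memory block 5: place 43 MB, 21 MB left
memory block 6: place 44 MB, 20 MB left
memory block 5: place 20 MB, 1 MB left
memory block 7: place 57 MB, 7 MB left
memory block 8: place 31 MB, 33 MB left
memory block 8: place 16 MB, 17 MB left
memory block 3: place 8 MB, 12 MB left
Final memory blocks: [18,30] [33,27] [39,5,8] [32,13] [43,20] [44] [57] [31,16].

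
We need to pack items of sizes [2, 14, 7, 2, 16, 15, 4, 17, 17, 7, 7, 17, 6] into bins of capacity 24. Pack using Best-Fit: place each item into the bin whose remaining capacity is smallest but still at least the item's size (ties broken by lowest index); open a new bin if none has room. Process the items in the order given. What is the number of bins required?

bin 1: place 2, 22 left
bin 1: place 14, 8 left
bin 1: place 7, 1 left
bin 2: place 2, 22 left
bin 2: place 16, 6 left
bin 3: place 15, 9 left
bin 2: place 4, 2 left
bin 4: place 17, 7 left
bin 5: place 17, 7 left
bin 4: place 7, 0 left
bin 5: place 7, 0 left
bin 6: place 17, 7 left
bin 6: place 6, 1 left

6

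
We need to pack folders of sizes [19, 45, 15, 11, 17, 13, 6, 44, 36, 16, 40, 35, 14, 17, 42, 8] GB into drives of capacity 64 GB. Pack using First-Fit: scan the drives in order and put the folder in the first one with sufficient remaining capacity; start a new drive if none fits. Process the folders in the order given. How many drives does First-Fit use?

7

19 GB → drive 1 (remaining 45 GB)
45 GB → drive 1 (remaining 0 GB)
15 GB → drive 2 (remaining 49 GB)
11 GB → drive 2 (remaining 38 GB)
17 GB → drive 2 (remaining 21 GB)
13 GB → drive 2 (remaining 8 GB)
6 GB → drive 2 (remaining 2 GB)
44 GB → drive 3 (remaining 20 GB)
36 GB → drive 4 (remaining 28 GB)
16 GB → drive 3 (remaining 4 GB)
40 GB → drive 5 (remaining 24 GB)
35 GB → drive 6 (remaining 29 GB)
14 GB → drive 4 (remaining 14 GB)
17 GB → drive 5 (remaining 7 GB)
42 GB → drive 7 (remaining 22 GB)
8 GB → drive 4 (remaining 6 GB)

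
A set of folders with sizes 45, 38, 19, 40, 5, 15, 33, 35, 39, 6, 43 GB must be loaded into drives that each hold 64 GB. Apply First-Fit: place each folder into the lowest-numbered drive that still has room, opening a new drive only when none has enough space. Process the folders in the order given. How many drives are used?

7

Put 45 GB in drive 1; 19 GB remain.
Put 38 GB in drive 2; 26 GB remain.
Put 19 GB in drive 1; 0 GB remain.
Put 40 GB in drive 3; 24 GB remain.
Put 5 GB in drive 2; 21 GB remain.
Put 15 GB in drive 2; 6 GB remain.
Put 33 GB in drive 4; 31 GB remain.
Put 35 GB in drive 5; 29 GB remain.
Put 39 GB in drive 6; 25 GB remain.
Put 6 GB in drive 2; 0 GB remain.
Put 43 GB in drive 7; 21 GB remain.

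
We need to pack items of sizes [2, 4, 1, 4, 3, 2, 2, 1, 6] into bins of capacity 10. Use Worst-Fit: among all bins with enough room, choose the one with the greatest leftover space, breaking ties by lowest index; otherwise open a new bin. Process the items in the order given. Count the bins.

3

bin 1: place 2, 8 left
bin 1: place 4, 4 left
bin 1: place 1, 3 left
bin 2: place 4, 6 left
bin 2: place 3, 3 left
bin 1: place 2, 1 left
bin 2: place 2, 1 left
bin 1: place 1, 0 left
bin 3: place 6, 4 left
Final bins: [2,4,1,2,1] [4,3,2] [6].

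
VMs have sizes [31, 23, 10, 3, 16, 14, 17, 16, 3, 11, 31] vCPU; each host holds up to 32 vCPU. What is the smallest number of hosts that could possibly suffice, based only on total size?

6

Total size = 31 + 23 + 10 + 3 + 16 + 14 + 17 + 16 + 3 + 11 + 31 = 175 vCPU.
⌈175 / 32⌉ = 6.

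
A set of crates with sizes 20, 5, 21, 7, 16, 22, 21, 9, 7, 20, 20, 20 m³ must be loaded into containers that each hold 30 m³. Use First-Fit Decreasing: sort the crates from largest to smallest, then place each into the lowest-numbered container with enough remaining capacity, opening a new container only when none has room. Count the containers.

8

Sorted descending: 22, 21, 21, 20, 20, 20, 20, 16, 9, 7, 7, 5.
22 m³ → container 1 (remaining 8 m³)
21 m³ → container 2 (remaining 9 m³)
21 m³ → container 3 (remaining 9 m³)
20 m³ → container 4 (remaining 10 m³)
20 m³ → container 5 (remaining 10 m³)
20 m³ → container 6 (remaining 10 m³)
20 m³ → container 7 (remaining 10 m³)
16 m³ → container 8 (remaining 14 m³)
9 m³ → container 2 (remaining 0 m³)
7 m³ → container 1 (remaining 1 m³)
7 m³ → container 3 (remaining 2 m³)
5 m³ → container 4 (remaining 5 m³)
Final containers: [22,7] [21,9] [21,7] [20,5] [20] [20] [20] [16].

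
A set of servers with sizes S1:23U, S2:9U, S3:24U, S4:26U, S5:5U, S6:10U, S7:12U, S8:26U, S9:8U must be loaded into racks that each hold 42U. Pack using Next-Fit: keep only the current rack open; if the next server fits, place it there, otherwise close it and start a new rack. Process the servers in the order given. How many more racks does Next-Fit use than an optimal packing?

Next-Fit: [23,9] [24] [26,5,10] [12,26] [8] → 5 racks.
Total size 143U; any packing needs at least ⌈143/42⌉ = 4 racks.
An optimal packing achieves that bound: [26,12] [26,10,5] [24,9,8] [23] → 4 racks.
Excess: 5 − 4 = 1.

1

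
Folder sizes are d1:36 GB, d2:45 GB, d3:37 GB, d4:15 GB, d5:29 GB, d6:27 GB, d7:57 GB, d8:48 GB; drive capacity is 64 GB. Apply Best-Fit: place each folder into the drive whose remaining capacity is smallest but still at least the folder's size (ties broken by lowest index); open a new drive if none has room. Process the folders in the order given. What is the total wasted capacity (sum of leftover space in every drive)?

90

Put d1 (36 GB) in drive 1; 28 GB remain.
Put d2 (45 GB) in drive 2; 19 GB remain.
Put d3 (37 GB) in drive 3; 27 GB remain.
Put d4 (15 GB) in drive 2; 4 GB remain.
Put d5 (29 GB) in drive 4; 35 GB remain.
Put d6 (27 GB) in drive 3; 0 GB remain.
Put d7 (57 GB) in drive 5; 7 GB remain.
Put d8 (48 GB) in drive 6; 16 GB remain.
6 drives × 64 GB = 384 GB; used 294 GB; unused 90 GB.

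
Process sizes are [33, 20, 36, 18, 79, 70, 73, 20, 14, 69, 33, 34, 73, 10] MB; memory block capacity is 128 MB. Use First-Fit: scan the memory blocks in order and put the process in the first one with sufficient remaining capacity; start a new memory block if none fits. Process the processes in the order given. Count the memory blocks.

6

33 MB → memory block 1 (remaining 95 MB)
20 MB → memory block 1 (remaining 75 MB)
36 MB → memory block 1 (remaining 39 MB)
18 MB → memory block 1 (remaining 21 MB)
79 MB → memory block 2 (remaining 49 MB)
70 MB → memory block 3 (remaining 58 MB)
73 MB → memory block 4 (remaining 55 MB)
20 MB → memory block 1 (remaining 1 MB)
14 MB → memory block 2 (remaining 35 MB)
69 MB → memory block 5 (remaining 59 MB)
33 MB → memory block 2 (remaining 2 MB)
34 MB → memory block 3 (remaining 24 MB)
73 MB → memory block 6 (remaining 55 MB)
10 MB → memory block 3 (remaining 14 MB)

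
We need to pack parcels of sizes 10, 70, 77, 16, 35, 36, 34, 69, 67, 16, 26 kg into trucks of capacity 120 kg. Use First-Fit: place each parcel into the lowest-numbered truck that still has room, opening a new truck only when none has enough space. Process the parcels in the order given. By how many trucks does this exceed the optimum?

First-Fit: [10,70,16,16] [77,35] [36,34,26] [69] [67] → 5 trucks.
Total size 456 kg; any packing needs at least ⌈456/120⌉ = 4 trucks.
An optimal packing achieves that bound: [77,36] [70,35,10] [69,34,16] [67,26,16] → 4 trucks.
Excess: 5 − 4 = 1.

1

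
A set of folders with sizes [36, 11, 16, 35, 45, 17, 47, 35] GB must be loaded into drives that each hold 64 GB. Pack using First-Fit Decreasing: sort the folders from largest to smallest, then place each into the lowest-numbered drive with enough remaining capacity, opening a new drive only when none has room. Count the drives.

Sorted descending: 47, 45, 36, 35, 35, 17, 16, 11.
Put 47 GB in drive 1; 17 GB remain.
Put 45 GB in drive 2; 19 GB remain.
Put 36 GB in drive 3; 28 GB remain.
Put 35 GB in drive 4; 29 GB remain.
Put 35 GB in drive 5; 29 GB remain.
Put 17 GB in drive 1; 0 GB remain.
Put 16 GB in drive 2; 3 GB remain.
Put 11 GB in drive 3; 17 GB remain.
Final drives: [47,17] [45,16] [36,11] [35] [35].

5 drives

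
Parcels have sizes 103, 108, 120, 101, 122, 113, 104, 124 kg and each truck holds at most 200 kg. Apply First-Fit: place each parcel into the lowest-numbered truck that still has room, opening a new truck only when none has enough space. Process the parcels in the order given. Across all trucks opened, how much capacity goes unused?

103 kg → truck 1 (remaining 97 kg)
108 kg → truck 2 (remaining 92 kg)
120 kg → truck 3 (remaining 80 kg)
101 kg → truck 4 (remaining 99 kg)
122 kg → truck 5 (remaining 78 kg)
113 kg → truck 6 (remaining 87 kg)
104 kg → truck 7 (remaining 96 kg)
124 kg → truck 8 (remaining 76 kg)
8 trucks × 200 kg = 1600 kg; used 895 kg; unused 705 kg.

705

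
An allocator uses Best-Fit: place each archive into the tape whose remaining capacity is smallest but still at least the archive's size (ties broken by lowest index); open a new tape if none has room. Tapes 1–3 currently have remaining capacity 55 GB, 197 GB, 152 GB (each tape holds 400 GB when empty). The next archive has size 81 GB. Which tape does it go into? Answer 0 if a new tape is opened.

3

Tapes with room: tape 2 (197 GB), tape 3 (152 GB).
Tightest fit is tape 3 with 152 GB free.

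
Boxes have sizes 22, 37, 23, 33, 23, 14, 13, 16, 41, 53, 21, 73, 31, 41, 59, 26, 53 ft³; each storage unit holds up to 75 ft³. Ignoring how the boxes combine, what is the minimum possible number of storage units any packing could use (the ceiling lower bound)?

8

Total size = 22 + 37 + 23 + 33 + 23 + 14 + 13 + 16 + 41 + 53 + 21 + 73 + 31 + 41 + 59 + 26 + 53 = 579 ft³.
⌈579 / 75⌉ = 8.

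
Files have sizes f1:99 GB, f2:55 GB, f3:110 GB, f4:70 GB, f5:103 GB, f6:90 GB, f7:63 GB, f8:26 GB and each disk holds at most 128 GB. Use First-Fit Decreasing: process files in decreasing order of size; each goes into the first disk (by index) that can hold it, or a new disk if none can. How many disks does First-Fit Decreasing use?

Sorted descending: 110, 103, 99, 90, 70, 63, 55, 26.
disk 1: place 110 GB, 18 GB left
disk 2: place 103 GB, 25 GB left
disk 3: place 99 GB, 29 GB left
disk 4: place 90 GB, 38 GB left
disk 5: place 70 GB, 58 GB left
disk 6: place 63 GB, 65 GB left
disk 5: place 55 GB, 3 GB left
disk 3: place 26 GB, 3 GB left

6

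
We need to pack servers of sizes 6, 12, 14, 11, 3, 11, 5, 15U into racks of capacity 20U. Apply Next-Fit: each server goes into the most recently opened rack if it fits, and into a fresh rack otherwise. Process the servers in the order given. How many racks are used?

5 racks

6U → rack 1 (remaining 14U)
12U → rack 1 (remaining 2U)
14U → rack 2 (remaining 6U)
11U → rack 3 (remaining 9U)
3U → rack 3 (remaining 6U)
11U → rack 4 (remaining 9U)
5U → rack 4 (remaining 4U)
15U → rack 5 (remaining 5U)
Final racks: [6,12] [14] [11,3] [11,5] [15].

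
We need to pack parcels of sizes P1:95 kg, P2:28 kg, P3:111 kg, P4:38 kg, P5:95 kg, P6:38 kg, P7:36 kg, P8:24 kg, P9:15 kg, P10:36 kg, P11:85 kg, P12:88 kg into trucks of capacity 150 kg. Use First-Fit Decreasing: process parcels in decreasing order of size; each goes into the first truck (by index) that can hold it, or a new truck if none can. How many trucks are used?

Sorted descending: 111, 95, 95, 88, 85, 38, 38, 36, 36, 28, 24, 15.
Put 111 kg in truck 1; 39 kg remain.
Put 95 kg in truck 2; 55 kg remain.
Put 95 kg in truck 3; 55 kg remain.
Put 88 kg in truck 4; 62 kg remain.
Put 85 kg in truck 5; 65 kg remain.
Put 38 kg in truck 1; 1 kg remain.
Put 38 kg in truck 2; 17 kg remain.
Put 36 kg in truck 3; 19 kg remain.
Put 36 kg in truck 4; 26 kg remain.
Put 28 kg in truck 5; 37 kg remain.
Put 24 kg in truck 4; 2 kg remain.
Put 15 kg in truck 2; 2 kg remain.
Final trucks: [111,38] [95,38,15] [95,36] [88,36,24] [85,28].

5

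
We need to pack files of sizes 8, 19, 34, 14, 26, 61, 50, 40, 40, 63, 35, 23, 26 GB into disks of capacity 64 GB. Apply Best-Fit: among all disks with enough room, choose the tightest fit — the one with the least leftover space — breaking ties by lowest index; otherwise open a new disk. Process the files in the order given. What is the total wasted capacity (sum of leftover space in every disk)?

disk 1: place 8 GB, 56 GB left
disk 1: place 19 GB, 37 GB left
disk 1: place 34 GB, 3 GB left
disk 2: place 14 GB, 50 GB left
disk 2: place 26 GB, 24 GB left
disk 3: place 61 GB, 3 GB left
disk 4: place 50 GB, 14 GB left
disk 5: place 40 GB, 24 GB left
disk 6: place 40 GB, 24 GB left
disk 7: place 63 GB, 1 GB left
disk 8: place 35 GB, 29 GB left
disk 2: place 23 GB, 1 GB left
disk 8: place 26 GB, 3 GB left
8 disks × 64 GB = 512 GB; used 439 GB; unused 73 GB.

73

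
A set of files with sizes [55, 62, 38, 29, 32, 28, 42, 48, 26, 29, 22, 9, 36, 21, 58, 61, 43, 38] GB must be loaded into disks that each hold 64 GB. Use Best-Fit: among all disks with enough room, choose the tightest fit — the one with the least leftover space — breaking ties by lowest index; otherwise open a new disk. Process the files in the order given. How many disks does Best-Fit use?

12 disks

55 GB → disk 1 (remaining 9 GB)
62 GB → disk 2 (remaining 2 GB)
38 GB → disk 3 (remaining 26 GB)
29 GB → disk 4 (remaining 35 GB)
32 GB → disk 4 (remaining 3 GB)
28 GB → disk 5 (remaining 36 GB)
42 GB → disk 6 (remaining 22 GB)
48 GB → disk 7 (remaining 16 GB)
26 GB → disk 3 (remaining 0 GB)
29 GB → disk 5 (remaining 7 GB)
22 GB → disk 6 (remaining 0 GB)
9 GB → disk 1 (remaining 0 GB)
36 GB → disk 8 (remaining 28 GB)
21 GB → disk 8 (remaining 7 GB)
58 GB → disk 9 (remaining 6 GB)
61 GB → disk 10 (remaining 3 GB)
43 GB → disk 11 (remaining 21 GB)
38 GB → disk 12 (remaining 26 GB)
Final disks: [55,9] [62] [38,26] [29,32] [28,29] [42,22] [48] [36,21] [58] [61] [43] [38].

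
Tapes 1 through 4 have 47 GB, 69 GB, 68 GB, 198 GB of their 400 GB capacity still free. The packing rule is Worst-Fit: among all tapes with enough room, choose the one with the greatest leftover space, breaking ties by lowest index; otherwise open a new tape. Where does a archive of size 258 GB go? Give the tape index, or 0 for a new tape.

No tape has ≥ 258 GB free, so a new tape is opened.

0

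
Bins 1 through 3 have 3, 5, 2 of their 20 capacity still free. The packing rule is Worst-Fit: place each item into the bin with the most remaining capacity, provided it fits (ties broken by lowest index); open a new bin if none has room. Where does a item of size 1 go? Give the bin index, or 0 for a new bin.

2

Bins with room: bin 1 (3), bin 2 (5), bin 3 (2).
Most room is bin 2 with 5 free.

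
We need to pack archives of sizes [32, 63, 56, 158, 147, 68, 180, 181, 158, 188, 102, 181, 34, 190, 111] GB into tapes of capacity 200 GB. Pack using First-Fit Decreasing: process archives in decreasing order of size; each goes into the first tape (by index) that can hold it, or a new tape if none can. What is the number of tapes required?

11 tapes

Sorted descending: 190, 188, 181, 181, 180, 158, 158, 147, 111, 102, 68, 63, 56, 34, 32.
Put 190 GB in tape 1; 10 GB remain.
Put 188 GB in tape 2; 12 GB remain.
Put 181 GB in tape 3; 19 GB remain.
Put 181 GB in tape 4; 19 GB remain.
Put 180 GB in tape 5; 20 GB remain.
Put 158 GB in tape 6; 42 GB remain.
Put 158 GB in tape 7; 42 GB remain.
Put 147 GB in tape 8; 53 GB remain.
Put 111 GB in tape 9; 89 GB remain.
Put 102 GB in tape 10; 98 GB remain.
Put 68 GB in tape 9; 21 GB remain.
Put 63 GB in tape 10; 35 GB remain.
Put 56 GB in tape 11; 144 GB remain.
Put 34 GB in tape 6; 8 GB remain.
Put 32 GB in tape 7; 10 GB remain.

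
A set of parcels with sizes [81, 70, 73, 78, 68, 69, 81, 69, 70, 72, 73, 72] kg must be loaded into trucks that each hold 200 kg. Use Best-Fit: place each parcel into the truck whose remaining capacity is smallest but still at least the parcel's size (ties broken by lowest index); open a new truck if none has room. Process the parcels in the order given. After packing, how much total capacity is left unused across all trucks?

324

Put 81 kg in truck 1; 119 kg remain.
Put 70 kg in truck 1; 49 kg remain.
Put 73 kg in truck 2; 127 kg remain.
Put 78 kg in truck 2; 49 kg remain.
Put 68 kg in truck 3; 132 kg remain.
Put 69 kg in truck 3; 63 kg remain.
Put 81 kg in truck 4; 119 kg remain.
Put 69 kg in truck 4; 50 kg remain.
Put 70 kg in truck 5; 130 kg remain.
Put 72 kg in truck 5; 58 kg remain.
Put 73 kg in truck 6; 127 kg remain.
Put 72 kg in truck 6; 55 kg remain.
6 trucks × 200 kg = 1200 kg; used 876 kg; unused 324 kg.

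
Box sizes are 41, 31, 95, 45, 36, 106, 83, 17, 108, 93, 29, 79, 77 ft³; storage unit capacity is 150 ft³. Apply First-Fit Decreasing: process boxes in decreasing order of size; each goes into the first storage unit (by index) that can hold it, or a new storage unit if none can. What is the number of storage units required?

Sorted descending: 108, 106, 95, 93, 83, 79, 77, 45, 41, 36, 31, 29, 17.
storage unit 1: place 108 ft³, 42 ft³ left
storage unit 2: place 106 ft³, 44 ft³ left
storage unit 3: place 95 ft³, 55 ft³ left
storage unit 4: place 93 ft³, 57 ft³ left
storage unit 5: place 83 ft³, 67 ft³ left
storage unit 6: place 79 ft³, 71 ft³ left
storage unit 7: place 77 ft³, 73 ft³ left
storage unit 3: place 45 ft³, 10 ft³ left
storage unit 1: place 41 ft³, 1 ft³ left
storage unit 2: place 36 ft³, 8 ft³ left
storage unit 4: place 31 ft³, 26 ft³ left
storage unit 5: place 29 ft³, 38 ft³ left
storage unit 4: place 17 ft³, 9 ft³ left
Final storage units: [108,41] [106,36] [95,45] [93,31,17] [83,29] [79] [77].

7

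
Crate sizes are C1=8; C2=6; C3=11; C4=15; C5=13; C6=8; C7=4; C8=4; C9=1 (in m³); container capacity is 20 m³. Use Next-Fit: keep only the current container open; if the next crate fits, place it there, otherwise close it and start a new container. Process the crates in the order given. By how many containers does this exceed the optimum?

1

Next-Fit: [8,6] [11] [15] [13] [8,4,4,1] → 5 containers.
Total size 70 m³; any packing needs at least ⌈70/20⌉ = 4 containers.
An optimal packing achieves that bound: [15,4,1] [13,6] [11,8] [8,4] → 4 containers.
Excess: 5 − 4 = 1.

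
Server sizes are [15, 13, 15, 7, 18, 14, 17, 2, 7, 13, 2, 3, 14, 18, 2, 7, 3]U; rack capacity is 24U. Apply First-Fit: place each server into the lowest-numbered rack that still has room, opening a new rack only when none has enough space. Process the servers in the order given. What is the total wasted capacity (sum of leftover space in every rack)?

46

Put 15U in rack 1; 9U remain.
Put 13U in rack 2; 11U remain.
Put 15U in rack 3; 9U remain.
Put 7U in rack 1; 2U remain.
Put 18U in rack 4; 6U remain.
Put 14U in rack 5; 10U remain.
Put 17U in rack 6; 7U remain.
Put 2U in rack 1; 0U remain.
Put 7U in rack 2; 4U remain.
Put 13U in rack 7; 11U remain.
Put 2U in rack 2; 2U remain.
Put 3U in rack 3; 6U remain.
Put 14U in rack 8; 10U remain.
Put 18U in rack 9; 6U remain.
Put 2U in rack 2; 0U remain.
Put 7U in rack 5; 3U remain.
Put 3U in rack 3; 3U remain.
9 racks × 24U = 216U; used 170U; unused 46U.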